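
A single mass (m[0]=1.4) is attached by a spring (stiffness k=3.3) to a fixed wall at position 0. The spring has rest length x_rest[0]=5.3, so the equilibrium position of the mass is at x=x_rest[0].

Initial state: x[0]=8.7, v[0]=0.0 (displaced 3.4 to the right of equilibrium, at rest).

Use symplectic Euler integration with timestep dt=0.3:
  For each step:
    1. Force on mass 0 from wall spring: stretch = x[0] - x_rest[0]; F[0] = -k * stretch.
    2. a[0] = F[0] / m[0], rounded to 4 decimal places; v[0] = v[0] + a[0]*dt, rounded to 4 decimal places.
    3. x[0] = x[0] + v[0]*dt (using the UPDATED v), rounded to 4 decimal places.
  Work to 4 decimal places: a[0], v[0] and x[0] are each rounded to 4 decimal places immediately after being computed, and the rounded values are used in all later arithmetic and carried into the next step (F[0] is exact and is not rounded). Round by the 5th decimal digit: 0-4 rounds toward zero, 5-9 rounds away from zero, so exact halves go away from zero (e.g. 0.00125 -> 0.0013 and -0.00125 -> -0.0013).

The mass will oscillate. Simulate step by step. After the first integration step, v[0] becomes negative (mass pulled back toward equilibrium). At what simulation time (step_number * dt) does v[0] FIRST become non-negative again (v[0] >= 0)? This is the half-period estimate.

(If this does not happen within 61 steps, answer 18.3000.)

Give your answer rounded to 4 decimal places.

Answer: 2.1000

Derivation:
Step 0: x=[8.7000] v=[0.0000]
Step 1: x=[7.9787] v=[-2.4043]
Step 2: x=[6.6892] v=[-4.2985]
Step 3: x=[5.1049] v=[-5.2809]
Step 4: x=[3.5620] v=[-5.1429]
Step 5: x=[2.3878] v=[-3.9139]
Step 6: x=[1.8314] v=[-1.8546]
Step 7: x=[2.0109] v=[0.5982]
First v>=0 after going negative at step 7, time=2.1000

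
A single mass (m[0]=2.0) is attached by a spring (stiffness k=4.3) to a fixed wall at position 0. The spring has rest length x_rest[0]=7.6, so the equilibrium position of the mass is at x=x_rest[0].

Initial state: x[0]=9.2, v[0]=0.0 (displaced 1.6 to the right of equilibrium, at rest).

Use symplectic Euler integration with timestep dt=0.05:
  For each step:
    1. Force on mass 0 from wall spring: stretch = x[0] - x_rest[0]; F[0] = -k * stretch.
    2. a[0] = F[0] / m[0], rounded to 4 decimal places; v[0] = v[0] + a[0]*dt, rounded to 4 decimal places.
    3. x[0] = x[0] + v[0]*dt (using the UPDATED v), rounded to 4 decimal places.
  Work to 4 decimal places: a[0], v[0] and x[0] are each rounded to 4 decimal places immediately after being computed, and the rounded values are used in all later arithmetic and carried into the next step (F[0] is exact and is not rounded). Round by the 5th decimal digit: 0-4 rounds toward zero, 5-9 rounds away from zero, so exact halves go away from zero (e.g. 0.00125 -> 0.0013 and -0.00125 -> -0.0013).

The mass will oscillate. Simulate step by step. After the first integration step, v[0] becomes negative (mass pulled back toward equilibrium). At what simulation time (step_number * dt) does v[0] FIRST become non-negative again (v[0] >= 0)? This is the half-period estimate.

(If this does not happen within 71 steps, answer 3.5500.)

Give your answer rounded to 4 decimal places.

Step 0: x=[9.2000] v=[0.0000]
Step 1: x=[9.1914] v=[-0.1720]
Step 2: x=[9.1742] v=[-0.3431]
Step 3: x=[9.1486] v=[-0.5123]
Step 4: x=[9.1147] v=[-0.6788]
Step 5: x=[9.0726] v=[-0.8416]
Step 6: x=[9.0226] v=[-0.9999]
Step 7: x=[8.9650] v=[-1.1528]
Step 8: x=[8.9000] v=[-1.2995]
Step 9: x=[8.8280] v=[-1.4393]
Step 10: x=[8.7494] v=[-1.5713]
Step 11: x=[8.6647] v=[-1.6949]
Step 12: x=[8.5742] v=[-1.8094]
Step 13: x=[8.4785] v=[-1.9141]
Step 14: x=[8.3781] v=[-2.0085]
Step 15: x=[8.2735] v=[-2.0921]
Step 16: x=[8.1653] v=[-2.1645]
Step 17: x=[8.0540] v=[-2.2253]
Step 18: x=[7.9403] v=[-2.2741]
Step 19: x=[7.8248] v=[-2.3107]
Step 20: x=[7.7081] v=[-2.3349]
Step 21: x=[7.5908] v=[-2.3465]
Step 22: x=[7.4735] v=[-2.3455]
Step 23: x=[7.3569] v=[-2.3319]
Step 24: x=[7.2416] v=[-2.3058]
Step 25: x=[7.1282] v=[-2.2673]
Step 26: x=[7.0174] v=[-2.2166]
Step 27: x=[6.9097] v=[-2.1540]
Step 28: x=[6.8057] v=[-2.0798]
Step 29: x=[6.7060] v=[-1.9944]
Step 30: x=[6.6111] v=[-1.8983]
Step 31: x=[6.5215] v=[-1.7920]
Step 32: x=[6.4377] v=[-1.6761]
Step 33: x=[6.3601] v=[-1.5512]
Step 34: x=[6.2892] v=[-1.4179]
Step 35: x=[6.2254] v=[-1.2770]
Step 36: x=[6.1689] v=[-1.1292]
Step 37: x=[6.1201] v=[-0.9754]
Step 38: x=[6.0793] v=[-0.8163]
Step 39: x=[6.0467] v=[-0.6528]
Step 40: x=[6.0224] v=[-0.4858]
Step 41: x=[6.0066] v=[-0.3162]
Step 42: x=[5.9994] v=[-0.1449]
Step 43: x=[6.0008] v=[0.0272]
First v>=0 after going negative at step 43, time=2.1500

Answer: 2.1500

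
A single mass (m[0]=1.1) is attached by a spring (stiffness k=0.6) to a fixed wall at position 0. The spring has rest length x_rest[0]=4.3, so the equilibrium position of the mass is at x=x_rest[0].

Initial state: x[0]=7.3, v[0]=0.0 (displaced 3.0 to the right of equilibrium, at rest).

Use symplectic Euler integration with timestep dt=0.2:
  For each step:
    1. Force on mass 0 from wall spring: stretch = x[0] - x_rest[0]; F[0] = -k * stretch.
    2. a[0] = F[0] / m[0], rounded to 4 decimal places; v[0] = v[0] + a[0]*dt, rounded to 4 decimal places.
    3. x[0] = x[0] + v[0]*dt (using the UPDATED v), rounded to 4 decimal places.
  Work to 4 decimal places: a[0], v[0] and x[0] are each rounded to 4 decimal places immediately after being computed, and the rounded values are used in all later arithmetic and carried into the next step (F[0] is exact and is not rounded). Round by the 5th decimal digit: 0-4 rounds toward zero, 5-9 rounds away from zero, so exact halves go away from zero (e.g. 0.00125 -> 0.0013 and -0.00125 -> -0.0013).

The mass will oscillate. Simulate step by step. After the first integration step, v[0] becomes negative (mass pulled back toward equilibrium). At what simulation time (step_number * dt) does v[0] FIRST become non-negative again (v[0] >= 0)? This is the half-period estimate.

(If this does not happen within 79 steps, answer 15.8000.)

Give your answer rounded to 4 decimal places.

Answer: 4.4000

Derivation:
Step 0: x=[7.3000] v=[0.0000]
Step 1: x=[7.2345] v=[-0.3273]
Step 2: x=[7.1050] v=[-0.6474]
Step 3: x=[6.9143] v=[-0.9534]
Step 4: x=[6.6666] v=[-1.2386]
Step 5: x=[6.3672] v=[-1.4968]
Step 6: x=[6.0227] v=[-1.7223]
Step 7: x=[5.6407] v=[-1.9102]
Step 8: x=[5.2294] v=[-2.0565]
Step 9: x=[4.7978] v=[-2.1579]
Step 10: x=[4.3554] v=[-2.2122]
Step 11: x=[3.9118] v=[-2.2182]
Step 12: x=[3.4766] v=[-2.1759]
Step 13: x=[3.0594] v=[-2.0861]
Step 14: x=[2.6692] v=[-1.9508]
Step 15: x=[2.3146] v=[-1.7729]
Step 16: x=[2.0033] v=[-1.5563]
Step 17: x=[1.7421] v=[-1.3058]
Step 18: x=[1.5367] v=[-1.0268]
Step 19: x=[1.3916] v=[-0.7253]
Step 20: x=[1.3100] v=[-0.4080]
Step 21: x=[1.2936] v=[-0.0818]
Step 22: x=[1.3428] v=[0.2462]
First v>=0 after going negative at step 22, time=4.4000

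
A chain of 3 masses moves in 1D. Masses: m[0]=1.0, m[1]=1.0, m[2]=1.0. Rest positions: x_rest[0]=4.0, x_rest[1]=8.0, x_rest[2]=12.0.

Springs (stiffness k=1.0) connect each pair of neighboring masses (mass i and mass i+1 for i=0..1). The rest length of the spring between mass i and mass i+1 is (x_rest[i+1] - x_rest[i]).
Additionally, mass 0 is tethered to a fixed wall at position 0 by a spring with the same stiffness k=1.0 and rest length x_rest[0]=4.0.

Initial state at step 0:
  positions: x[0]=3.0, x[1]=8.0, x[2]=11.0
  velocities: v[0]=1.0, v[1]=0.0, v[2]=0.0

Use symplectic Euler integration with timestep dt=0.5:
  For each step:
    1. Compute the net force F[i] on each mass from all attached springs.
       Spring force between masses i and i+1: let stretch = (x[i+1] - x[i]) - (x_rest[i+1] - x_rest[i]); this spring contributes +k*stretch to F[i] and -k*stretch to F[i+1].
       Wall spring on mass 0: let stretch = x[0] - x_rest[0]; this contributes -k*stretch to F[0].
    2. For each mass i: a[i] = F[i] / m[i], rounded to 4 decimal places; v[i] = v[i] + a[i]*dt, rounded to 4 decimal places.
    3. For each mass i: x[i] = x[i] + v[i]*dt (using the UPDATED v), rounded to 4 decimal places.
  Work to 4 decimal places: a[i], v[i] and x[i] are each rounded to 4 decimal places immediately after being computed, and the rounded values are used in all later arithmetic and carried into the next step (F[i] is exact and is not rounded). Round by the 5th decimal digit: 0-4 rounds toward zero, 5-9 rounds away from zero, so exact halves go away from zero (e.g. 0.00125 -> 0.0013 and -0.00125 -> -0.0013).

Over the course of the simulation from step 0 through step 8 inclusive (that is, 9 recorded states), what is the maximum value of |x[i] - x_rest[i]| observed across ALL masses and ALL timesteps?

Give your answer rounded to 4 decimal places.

Step 0: x=[3.0000 8.0000 11.0000] v=[1.0000 0.0000 0.0000]
Step 1: x=[4.0000 7.5000 11.2500] v=[2.0000 -1.0000 0.5000]
Step 2: x=[4.8750 7.0625 11.5625] v=[1.7500 -0.8750 0.6250]
Step 3: x=[5.0782 7.2032 11.7500] v=[0.4063 0.2813 0.3750]
Step 4: x=[4.5431 7.9493 11.8008] v=[-1.0703 1.4922 0.1016]
Step 5: x=[3.7237 8.8068 11.8888] v=[-1.6388 1.7149 0.1759]
Step 6: x=[3.2442 9.1640 12.2063] v=[-0.9591 0.7144 0.6349]
Step 7: x=[3.4336 8.8018 12.7632] v=[0.3787 -0.7244 1.1138]
Step 8: x=[4.1066 8.0879 13.3298] v=[1.3460 -1.4278 1.1331]
Max displacement = 1.3298

Answer: 1.3298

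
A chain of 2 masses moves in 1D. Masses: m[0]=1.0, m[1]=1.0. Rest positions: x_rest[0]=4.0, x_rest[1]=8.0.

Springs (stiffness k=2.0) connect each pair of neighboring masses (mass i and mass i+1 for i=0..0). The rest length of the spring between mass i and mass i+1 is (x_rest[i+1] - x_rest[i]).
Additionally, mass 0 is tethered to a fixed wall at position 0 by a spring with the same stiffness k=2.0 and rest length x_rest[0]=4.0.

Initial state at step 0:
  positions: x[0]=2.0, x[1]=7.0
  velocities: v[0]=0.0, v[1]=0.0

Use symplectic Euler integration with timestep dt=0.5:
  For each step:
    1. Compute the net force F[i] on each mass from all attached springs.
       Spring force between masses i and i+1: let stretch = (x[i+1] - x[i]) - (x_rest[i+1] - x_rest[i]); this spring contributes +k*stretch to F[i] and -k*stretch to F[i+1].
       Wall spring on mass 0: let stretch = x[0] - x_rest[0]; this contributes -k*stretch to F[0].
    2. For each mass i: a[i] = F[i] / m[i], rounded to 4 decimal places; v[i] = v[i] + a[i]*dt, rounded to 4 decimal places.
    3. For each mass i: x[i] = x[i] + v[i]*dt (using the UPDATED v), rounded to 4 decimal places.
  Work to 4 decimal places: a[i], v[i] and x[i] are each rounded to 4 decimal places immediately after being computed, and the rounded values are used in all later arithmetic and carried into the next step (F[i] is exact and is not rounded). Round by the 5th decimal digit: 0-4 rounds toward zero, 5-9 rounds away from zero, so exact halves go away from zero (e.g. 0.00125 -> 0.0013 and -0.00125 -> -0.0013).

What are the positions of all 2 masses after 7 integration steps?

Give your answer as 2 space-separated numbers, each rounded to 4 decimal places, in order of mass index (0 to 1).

Answer: 6.1797 8.9141

Derivation:
Step 0: x=[2.0000 7.0000] v=[0.0000 0.0000]
Step 1: x=[3.5000 6.5000] v=[3.0000 -1.0000]
Step 2: x=[4.7500 6.5000] v=[2.5000 0.0000]
Step 3: x=[4.5000 7.6250] v=[-0.5000 2.2500]
Step 4: x=[3.5625 9.1875] v=[-1.8750 3.1250]
Step 5: x=[3.6563 9.9375] v=[0.1875 1.5000]
Step 6: x=[5.0625 9.5469] v=[2.8124 -0.7812]
Step 7: x=[6.1797 8.9141] v=[2.2343 -1.2656]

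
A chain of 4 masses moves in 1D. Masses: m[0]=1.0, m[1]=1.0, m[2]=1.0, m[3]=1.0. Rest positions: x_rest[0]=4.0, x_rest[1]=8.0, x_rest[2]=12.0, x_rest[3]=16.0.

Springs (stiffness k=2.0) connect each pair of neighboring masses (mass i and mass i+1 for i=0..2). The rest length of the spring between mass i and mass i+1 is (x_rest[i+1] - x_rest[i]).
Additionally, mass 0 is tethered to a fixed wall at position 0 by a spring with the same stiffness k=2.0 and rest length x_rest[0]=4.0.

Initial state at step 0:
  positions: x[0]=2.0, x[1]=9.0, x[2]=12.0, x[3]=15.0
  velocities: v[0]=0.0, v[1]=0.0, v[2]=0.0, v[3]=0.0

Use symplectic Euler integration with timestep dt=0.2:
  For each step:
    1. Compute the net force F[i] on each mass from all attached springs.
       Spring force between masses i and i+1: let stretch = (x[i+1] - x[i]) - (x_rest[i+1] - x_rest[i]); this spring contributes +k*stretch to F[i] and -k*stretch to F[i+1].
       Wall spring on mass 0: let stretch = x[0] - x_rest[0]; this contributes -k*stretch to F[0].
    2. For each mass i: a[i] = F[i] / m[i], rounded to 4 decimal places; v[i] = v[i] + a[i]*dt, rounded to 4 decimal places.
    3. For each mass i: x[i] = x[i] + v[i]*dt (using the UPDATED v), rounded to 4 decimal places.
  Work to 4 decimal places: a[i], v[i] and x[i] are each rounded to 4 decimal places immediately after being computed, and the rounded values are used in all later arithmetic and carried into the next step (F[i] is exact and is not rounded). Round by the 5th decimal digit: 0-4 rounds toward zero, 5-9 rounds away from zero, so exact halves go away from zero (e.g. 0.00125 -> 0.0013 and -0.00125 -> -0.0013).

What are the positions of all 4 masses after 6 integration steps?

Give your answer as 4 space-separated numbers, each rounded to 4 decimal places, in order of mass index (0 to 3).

Step 0: x=[2.0000 9.0000 12.0000 15.0000] v=[0.0000 0.0000 0.0000 0.0000]
Step 1: x=[2.4000 8.6800 12.0000 15.0800] v=[2.0000 -1.6000 0.0000 0.4000]
Step 2: x=[3.1104 8.1232 11.9808 15.2336] v=[3.5520 -2.7840 -0.0960 0.7680]
Step 3: x=[3.9730 7.4740 11.9132 15.4470] v=[4.3130 -3.2461 -0.3379 1.0669]
Step 4: x=[4.7978 6.8998 11.7732 15.6977] v=[4.1242 -2.8708 -0.7001 1.2534]
Step 5: x=[5.4070 6.5474 11.5573 15.9544] v=[3.0459 -1.7622 -1.0797 1.2836]
Step 6: x=[5.6749 6.5045 11.2923 16.1794] v=[1.3393 -0.2144 -1.3248 1.1248]

Answer: 5.6749 6.5045 11.2923 16.1794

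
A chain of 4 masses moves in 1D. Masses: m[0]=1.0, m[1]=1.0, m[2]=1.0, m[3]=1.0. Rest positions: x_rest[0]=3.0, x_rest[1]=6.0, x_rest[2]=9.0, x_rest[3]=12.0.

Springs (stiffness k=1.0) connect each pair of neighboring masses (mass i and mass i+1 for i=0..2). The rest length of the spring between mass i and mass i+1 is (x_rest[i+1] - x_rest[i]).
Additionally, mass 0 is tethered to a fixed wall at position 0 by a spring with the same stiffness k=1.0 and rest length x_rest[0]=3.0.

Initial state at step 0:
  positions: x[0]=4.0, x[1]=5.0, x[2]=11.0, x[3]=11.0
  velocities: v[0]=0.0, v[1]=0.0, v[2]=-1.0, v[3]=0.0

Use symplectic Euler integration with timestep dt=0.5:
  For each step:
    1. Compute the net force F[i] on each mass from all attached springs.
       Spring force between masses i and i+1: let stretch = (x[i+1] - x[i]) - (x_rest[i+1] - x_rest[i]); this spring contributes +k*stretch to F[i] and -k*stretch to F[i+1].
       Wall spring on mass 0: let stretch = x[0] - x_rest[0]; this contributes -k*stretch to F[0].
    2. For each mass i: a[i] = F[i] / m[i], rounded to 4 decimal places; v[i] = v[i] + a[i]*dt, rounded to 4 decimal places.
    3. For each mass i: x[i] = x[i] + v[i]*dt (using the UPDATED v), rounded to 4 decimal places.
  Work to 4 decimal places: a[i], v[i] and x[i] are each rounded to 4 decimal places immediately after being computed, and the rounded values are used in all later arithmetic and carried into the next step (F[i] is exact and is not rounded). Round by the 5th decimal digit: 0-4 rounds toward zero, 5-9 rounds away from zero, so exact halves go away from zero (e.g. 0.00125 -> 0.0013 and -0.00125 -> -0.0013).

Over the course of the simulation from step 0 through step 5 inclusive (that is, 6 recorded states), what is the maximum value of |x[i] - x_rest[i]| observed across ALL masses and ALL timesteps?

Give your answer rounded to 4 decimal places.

Step 0: x=[4.0000 5.0000 11.0000 11.0000] v=[0.0000 0.0000 -1.0000 0.0000]
Step 1: x=[3.2500 6.2500 9.0000 11.7500] v=[-1.5000 2.5000 -4.0000 1.5000]
Step 2: x=[2.4375 7.4375 7.0000 12.5625] v=[-1.6250 2.3750 -4.0000 1.6250]
Step 3: x=[2.2656 7.2656 6.5000 12.7344] v=[-0.3438 -0.3438 -1.0000 0.3438]
Step 4: x=[2.7773 5.6523 7.7500 12.0977] v=[1.0234 -3.2266 2.5000 -1.2734]
Step 5: x=[3.3135 3.8447 9.5625 11.1241] v=[1.0723 -3.6153 3.6250 -1.9473]
Max displacement = 2.5000

Answer: 2.5000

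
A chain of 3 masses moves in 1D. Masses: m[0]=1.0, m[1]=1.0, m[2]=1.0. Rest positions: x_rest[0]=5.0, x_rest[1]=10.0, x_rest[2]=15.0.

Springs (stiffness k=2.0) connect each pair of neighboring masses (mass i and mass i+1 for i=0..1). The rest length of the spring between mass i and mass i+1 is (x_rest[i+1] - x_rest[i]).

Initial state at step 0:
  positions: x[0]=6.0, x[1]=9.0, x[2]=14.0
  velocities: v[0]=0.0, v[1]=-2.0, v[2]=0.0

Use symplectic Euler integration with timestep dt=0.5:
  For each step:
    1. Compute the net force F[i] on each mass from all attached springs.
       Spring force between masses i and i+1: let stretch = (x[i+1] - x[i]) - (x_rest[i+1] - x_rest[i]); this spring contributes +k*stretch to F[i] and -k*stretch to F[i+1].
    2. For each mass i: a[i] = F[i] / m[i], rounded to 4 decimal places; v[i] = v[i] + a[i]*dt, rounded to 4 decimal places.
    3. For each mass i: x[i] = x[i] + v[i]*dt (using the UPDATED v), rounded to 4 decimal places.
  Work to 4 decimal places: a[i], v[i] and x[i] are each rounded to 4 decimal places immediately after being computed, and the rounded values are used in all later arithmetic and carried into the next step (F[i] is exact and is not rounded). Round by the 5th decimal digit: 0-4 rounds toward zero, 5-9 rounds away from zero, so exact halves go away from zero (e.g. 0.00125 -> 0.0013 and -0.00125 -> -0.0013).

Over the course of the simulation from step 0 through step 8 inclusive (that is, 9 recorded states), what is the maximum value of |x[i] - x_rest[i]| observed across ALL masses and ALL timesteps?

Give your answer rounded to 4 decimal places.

Step 0: x=[6.0000 9.0000 14.0000] v=[0.0000 -2.0000 0.0000]
Step 1: x=[5.0000 9.0000 14.0000] v=[-2.0000 0.0000 0.0000]
Step 2: x=[3.5000 9.5000 14.0000] v=[-3.0000 1.0000 0.0000]
Step 3: x=[2.5000 9.2500 14.2500] v=[-2.0000 -0.5000 0.5000]
Step 4: x=[2.3750 8.1250 14.5000] v=[-0.2500 -2.2500 0.5000]
Step 5: x=[2.6250 7.3125 14.0625] v=[0.5000 -1.6250 -0.8750]
Step 6: x=[2.7188 7.5313 12.7500] v=[0.1875 0.4375 -2.6250]
Step 7: x=[2.7188 7.9532 11.3282] v=[0.0000 0.8437 -2.8437]
Step 8: x=[2.8360 7.4454 10.7189] v=[0.2344 -1.0157 -1.2187]
Max displacement = 4.2811

Answer: 4.2811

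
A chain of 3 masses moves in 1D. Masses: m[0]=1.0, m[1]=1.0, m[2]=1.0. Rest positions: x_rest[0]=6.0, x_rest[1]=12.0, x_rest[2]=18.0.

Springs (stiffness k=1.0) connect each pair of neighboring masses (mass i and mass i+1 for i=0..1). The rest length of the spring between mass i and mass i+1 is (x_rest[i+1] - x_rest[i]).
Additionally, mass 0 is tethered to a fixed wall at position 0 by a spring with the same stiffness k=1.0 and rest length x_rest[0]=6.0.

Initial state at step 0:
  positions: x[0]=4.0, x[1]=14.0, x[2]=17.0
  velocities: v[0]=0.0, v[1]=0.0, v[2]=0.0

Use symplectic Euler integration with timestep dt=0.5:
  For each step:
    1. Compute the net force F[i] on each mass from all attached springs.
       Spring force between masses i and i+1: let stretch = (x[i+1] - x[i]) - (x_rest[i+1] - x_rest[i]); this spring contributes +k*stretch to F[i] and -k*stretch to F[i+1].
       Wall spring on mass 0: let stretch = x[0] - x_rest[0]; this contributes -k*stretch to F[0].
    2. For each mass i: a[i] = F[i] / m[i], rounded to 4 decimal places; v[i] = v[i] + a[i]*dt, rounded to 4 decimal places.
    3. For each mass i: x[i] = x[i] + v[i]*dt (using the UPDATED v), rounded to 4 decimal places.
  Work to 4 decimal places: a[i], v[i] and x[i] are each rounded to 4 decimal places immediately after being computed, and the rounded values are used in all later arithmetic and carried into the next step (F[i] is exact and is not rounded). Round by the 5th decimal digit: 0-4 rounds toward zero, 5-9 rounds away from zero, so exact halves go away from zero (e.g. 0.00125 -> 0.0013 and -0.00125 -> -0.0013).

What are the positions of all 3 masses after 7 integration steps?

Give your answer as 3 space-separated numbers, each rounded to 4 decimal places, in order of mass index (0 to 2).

Answer: 4.5229 13.8509 17.2025

Derivation:
Step 0: x=[4.0000 14.0000 17.0000] v=[0.0000 0.0000 0.0000]
Step 1: x=[5.5000 12.2500 17.7500] v=[3.0000 -3.5000 1.5000]
Step 2: x=[7.3125 10.1875 18.6250] v=[3.6250 -4.1250 1.7500]
Step 3: x=[8.0157 9.5156 18.8907] v=[1.4063 -1.3438 0.5313]
Step 4: x=[7.0899 10.8125 18.3126] v=[-1.8516 2.5938 -1.1563]
Step 5: x=[5.3223 13.0538 17.3594] v=[-3.5353 4.4826 -1.9064]
Step 6: x=[4.1570 14.4387 16.8298] v=[-2.3307 2.7697 -1.0592]
Step 7: x=[4.5229 13.8509 17.2025] v=[0.7317 -1.1756 0.7453]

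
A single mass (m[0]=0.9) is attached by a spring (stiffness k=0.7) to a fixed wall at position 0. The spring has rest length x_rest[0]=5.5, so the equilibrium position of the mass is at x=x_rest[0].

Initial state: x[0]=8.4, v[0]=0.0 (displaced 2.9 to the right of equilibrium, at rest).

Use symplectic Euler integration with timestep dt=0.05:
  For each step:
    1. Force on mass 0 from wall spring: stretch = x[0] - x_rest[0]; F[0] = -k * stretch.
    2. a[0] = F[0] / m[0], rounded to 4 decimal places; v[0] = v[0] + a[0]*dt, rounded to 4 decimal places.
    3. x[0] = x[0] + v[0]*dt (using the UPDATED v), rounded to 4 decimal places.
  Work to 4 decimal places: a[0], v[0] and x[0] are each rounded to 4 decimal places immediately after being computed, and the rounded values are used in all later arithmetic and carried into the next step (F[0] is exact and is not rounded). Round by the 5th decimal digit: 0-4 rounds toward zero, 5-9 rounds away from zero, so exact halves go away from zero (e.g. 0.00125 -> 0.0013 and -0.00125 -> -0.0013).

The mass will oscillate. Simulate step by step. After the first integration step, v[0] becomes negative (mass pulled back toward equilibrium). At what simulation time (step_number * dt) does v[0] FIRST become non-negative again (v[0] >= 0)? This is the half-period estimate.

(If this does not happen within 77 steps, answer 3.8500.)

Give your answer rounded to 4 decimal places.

Step 0: x=[8.4000] v=[0.0000]
Step 1: x=[8.3944] v=[-0.1128]
Step 2: x=[8.3831] v=[-0.2254]
Step 3: x=[8.3662] v=[-0.3375]
Step 4: x=[8.3438] v=[-0.4490]
Step 5: x=[8.3158] v=[-0.5596]
Step 6: x=[8.2823] v=[-0.6691]
Step 7: x=[8.2434] v=[-0.7773]
Step 8: x=[8.1992] v=[-0.8840]
Step 9: x=[8.1498] v=[-0.9890]
Step 10: x=[8.0952] v=[-1.0921]
Step 11: x=[8.0356] v=[-1.1930]
Step 12: x=[7.9710] v=[-1.2916]
Step 13: x=[7.9016] v=[-1.3877]
Step 14: x=[7.8275] v=[-1.4811]
Step 15: x=[7.7489] v=[-1.5716]
Step 16: x=[7.6659] v=[-1.6591]
Step 17: x=[7.5787] v=[-1.7433]
Step 18: x=[7.4875] v=[-1.8241]
Step 19: x=[7.3924] v=[-1.9014]
Step 20: x=[7.2937] v=[-1.9750]
Step 21: x=[7.1915] v=[-2.0448]
Step 22: x=[7.0860] v=[-2.1106]
Step 23: x=[6.9774] v=[-2.1723]
Step 24: x=[6.8659] v=[-2.2298]
Step 25: x=[6.7518] v=[-2.2829]
Step 26: x=[6.6352] v=[-2.3316]
Step 27: x=[6.5164] v=[-2.3757]
Step 28: x=[6.3956] v=[-2.4152]
Step 29: x=[6.2731] v=[-2.4500]
Step 30: x=[6.1491] v=[-2.4801]
Step 31: x=[6.0238] v=[-2.5053]
Step 32: x=[5.8975] v=[-2.5257]
Step 33: x=[5.7704] v=[-2.5412]
Step 34: x=[5.6428] v=[-2.5517]
Step 35: x=[5.5149] v=[-2.5573]
Step 36: x=[5.3870] v=[-2.5579]
Step 37: x=[5.2593] v=[-2.5535]
Step 38: x=[5.1321] v=[-2.5441]
Step 39: x=[5.0056] v=[-2.5298]
Step 40: x=[4.8801] v=[-2.5106]
Step 41: x=[4.7558] v=[-2.4865]
Step 42: x=[4.6329] v=[-2.4576]
Step 43: x=[4.5117] v=[-2.4239]
Step 44: x=[4.3924] v=[-2.3855]
Step 45: x=[4.2753] v=[-2.3424]
Step 46: x=[4.1606] v=[-2.2948]
Step 47: x=[4.0485] v=[-2.2427]
Step 48: x=[3.9392] v=[-2.1863]
Step 49: x=[3.8329] v=[-2.1256]
Step 50: x=[3.7299] v=[-2.0608]
Step 51: x=[3.6303] v=[-1.9920]
Step 52: x=[3.5343] v=[-1.9193]
Step 53: x=[3.4422] v=[-1.8429]
Step 54: x=[3.3541] v=[-1.7629]
Step 55: x=[3.2701] v=[-1.6795]
Step 56: x=[3.1905] v=[-1.5928]
Step 57: x=[3.1154] v=[-1.5030]
Step 58: x=[3.0449] v=[-1.4103]
Step 59: x=[2.9792] v=[-1.3148]
Step 60: x=[2.9184] v=[-1.2168]
Step 61: x=[2.8626] v=[-1.1164]
Step 62: x=[2.8119] v=[-1.0138]
Step 63: x=[2.7664] v=[-0.9093]
Step 64: x=[2.7263] v=[-0.8030]
Step 65: x=[2.6915] v=[-0.6951]
Step 66: x=[2.6622] v=[-0.5859]
Step 67: x=[2.6384] v=[-0.4755]
Step 68: x=[2.6202] v=[-0.3642]
Step 69: x=[2.6076] v=[-0.2522]
Step 70: x=[2.6006] v=[-0.1397]
Step 71: x=[2.5993] v=[-0.0269]
Step 72: x=[2.6036] v=[0.0859]
First v>=0 after going negative at step 72, time=3.6000

Answer: 3.6000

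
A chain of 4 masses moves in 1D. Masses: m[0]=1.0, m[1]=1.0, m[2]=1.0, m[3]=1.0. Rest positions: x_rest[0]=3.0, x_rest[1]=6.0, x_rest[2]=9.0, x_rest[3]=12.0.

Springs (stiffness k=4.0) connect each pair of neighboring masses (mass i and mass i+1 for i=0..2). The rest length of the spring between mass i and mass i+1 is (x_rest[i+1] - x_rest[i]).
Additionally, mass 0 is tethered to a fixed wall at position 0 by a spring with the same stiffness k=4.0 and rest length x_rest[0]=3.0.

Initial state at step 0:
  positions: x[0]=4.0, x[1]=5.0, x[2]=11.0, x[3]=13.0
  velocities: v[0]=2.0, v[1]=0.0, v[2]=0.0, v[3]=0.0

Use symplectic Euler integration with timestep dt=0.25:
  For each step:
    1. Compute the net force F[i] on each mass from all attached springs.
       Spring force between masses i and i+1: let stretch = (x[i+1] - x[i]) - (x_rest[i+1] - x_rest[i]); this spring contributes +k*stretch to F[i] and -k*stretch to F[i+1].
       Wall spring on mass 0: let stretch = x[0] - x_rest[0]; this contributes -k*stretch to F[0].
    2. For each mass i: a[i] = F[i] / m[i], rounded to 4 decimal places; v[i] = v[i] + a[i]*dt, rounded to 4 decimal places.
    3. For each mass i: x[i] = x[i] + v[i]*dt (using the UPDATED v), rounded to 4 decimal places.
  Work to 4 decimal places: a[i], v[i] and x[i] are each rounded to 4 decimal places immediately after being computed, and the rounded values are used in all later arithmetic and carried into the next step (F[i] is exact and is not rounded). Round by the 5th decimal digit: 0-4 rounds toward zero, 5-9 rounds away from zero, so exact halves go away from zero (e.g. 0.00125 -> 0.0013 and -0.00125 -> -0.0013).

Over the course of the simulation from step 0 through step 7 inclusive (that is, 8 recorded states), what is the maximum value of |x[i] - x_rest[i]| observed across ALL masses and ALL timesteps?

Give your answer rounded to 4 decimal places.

Step 0: x=[4.0000 5.0000 11.0000 13.0000] v=[2.0000 0.0000 0.0000 0.0000]
Step 1: x=[3.7500 6.2500 10.0000 13.2500] v=[-1.0000 5.0000 -4.0000 1.0000]
Step 2: x=[3.1875 7.8125 8.8750 13.4375] v=[-2.2500 6.2500 -4.5000 0.7500]
Step 3: x=[2.9844 8.4844 8.6250 13.2344] v=[-0.8125 2.6875 -1.0000 -0.8125]
Step 4: x=[3.4102 7.8164 9.4922 12.6289] v=[1.7031 -2.6719 3.4688 -2.4219]
Step 5: x=[4.0850 6.4658 10.7246 11.9893] v=[2.6991 -5.4023 4.9297 -2.5586]
Step 6: x=[4.3337 5.5847 11.2085 11.7835] v=[0.9949 -3.5243 1.9356 -0.8233]
Step 7: x=[3.8118 5.7968 10.4302 12.1839] v=[-2.0878 0.8485 -3.1132 1.6017]
Max displacement = 2.4844

Answer: 2.4844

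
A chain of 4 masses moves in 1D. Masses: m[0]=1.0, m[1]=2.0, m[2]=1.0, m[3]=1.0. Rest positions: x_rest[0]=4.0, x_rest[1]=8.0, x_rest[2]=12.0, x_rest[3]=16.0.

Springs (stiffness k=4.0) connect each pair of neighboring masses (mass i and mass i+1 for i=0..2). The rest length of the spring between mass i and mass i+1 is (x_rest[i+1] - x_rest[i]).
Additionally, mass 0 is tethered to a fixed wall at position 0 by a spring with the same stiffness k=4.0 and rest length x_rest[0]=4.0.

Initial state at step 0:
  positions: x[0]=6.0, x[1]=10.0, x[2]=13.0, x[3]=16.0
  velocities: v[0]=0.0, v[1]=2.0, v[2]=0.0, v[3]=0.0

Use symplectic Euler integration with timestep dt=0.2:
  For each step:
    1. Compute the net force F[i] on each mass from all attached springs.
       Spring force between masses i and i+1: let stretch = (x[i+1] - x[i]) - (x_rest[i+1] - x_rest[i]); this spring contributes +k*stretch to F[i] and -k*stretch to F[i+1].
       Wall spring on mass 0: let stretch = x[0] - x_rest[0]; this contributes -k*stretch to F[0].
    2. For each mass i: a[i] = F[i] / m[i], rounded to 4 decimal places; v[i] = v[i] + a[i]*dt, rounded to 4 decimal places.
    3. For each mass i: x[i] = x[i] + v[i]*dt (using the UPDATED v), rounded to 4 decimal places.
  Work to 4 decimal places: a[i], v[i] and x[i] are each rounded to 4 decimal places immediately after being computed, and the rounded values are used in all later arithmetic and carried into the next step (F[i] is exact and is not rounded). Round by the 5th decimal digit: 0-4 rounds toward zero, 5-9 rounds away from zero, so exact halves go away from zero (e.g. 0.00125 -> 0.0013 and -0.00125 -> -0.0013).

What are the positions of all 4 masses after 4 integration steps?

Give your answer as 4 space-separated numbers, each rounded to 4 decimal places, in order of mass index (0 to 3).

Answer: 4.4092 10.1494 13.5966 17.3113

Derivation:
Step 0: x=[6.0000 10.0000 13.0000 16.0000] v=[0.0000 2.0000 0.0000 0.0000]
Step 1: x=[5.6800 10.3200 13.0000 16.1600] v=[-1.6000 1.6000 0.0000 0.8000]
Step 2: x=[5.1936 10.4832 13.0768 16.4544] v=[-2.4320 0.8160 0.3840 1.4720]
Step 3: x=[4.7226 10.4307 13.2790 16.8484] v=[-2.3552 -0.2624 1.0112 1.9699]
Step 4: x=[4.4092 10.1494 13.5966 17.3113] v=[-1.5668 -1.4063 1.5881 2.3144]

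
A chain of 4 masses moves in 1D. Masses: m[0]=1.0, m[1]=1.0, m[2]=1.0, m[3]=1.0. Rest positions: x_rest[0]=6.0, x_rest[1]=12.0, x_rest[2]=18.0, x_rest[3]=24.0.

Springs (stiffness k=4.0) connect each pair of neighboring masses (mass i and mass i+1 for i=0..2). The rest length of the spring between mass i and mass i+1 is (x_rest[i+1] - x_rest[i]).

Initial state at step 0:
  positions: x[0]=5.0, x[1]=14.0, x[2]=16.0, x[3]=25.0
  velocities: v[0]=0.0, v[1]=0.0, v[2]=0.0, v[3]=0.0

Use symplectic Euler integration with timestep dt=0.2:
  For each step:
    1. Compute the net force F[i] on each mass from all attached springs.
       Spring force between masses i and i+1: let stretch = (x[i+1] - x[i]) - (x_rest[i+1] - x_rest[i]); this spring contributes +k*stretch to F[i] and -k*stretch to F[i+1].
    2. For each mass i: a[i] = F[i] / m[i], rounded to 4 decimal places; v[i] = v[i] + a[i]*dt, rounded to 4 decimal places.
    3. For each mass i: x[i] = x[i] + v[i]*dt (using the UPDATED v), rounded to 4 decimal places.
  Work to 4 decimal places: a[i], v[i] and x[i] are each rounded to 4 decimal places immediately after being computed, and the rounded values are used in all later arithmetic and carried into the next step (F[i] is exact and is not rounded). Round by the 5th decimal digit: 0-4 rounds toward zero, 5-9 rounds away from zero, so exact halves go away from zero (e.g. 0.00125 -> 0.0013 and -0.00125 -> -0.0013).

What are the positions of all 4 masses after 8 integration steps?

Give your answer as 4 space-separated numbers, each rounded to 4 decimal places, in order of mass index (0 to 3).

Step 0: x=[5.0000 14.0000 16.0000 25.0000] v=[0.0000 0.0000 0.0000 0.0000]
Step 1: x=[5.4800 12.8800 17.1200 24.5200] v=[2.4000 -5.6000 5.6000 -2.4000]
Step 2: x=[6.1840 11.2544 18.7456 23.8160] v=[3.5200 -8.1280 8.1280 -3.5200]
Step 3: x=[6.7393 10.0161 19.9839 23.2607] v=[2.7763 -6.1914 6.1914 -2.7763]
Step 4: x=[6.8588 9.8484 20.1516 23.1412] v=[0.5977 -0.8386 0.8386 -0.5977]
Step 5: x=[6.4967 10.8509 19.1491 23.5033] v=[-1.8106 5.0123 -5.0123 1.8106]
Step 6: x=[5.8713 12.4844 17.5156 24.1287] v=[-3.1272 8.1675 -8.1675 3.1272]
Step 7: x=[5.3440 13.8648 16.1352 24.6560] v=[-2.6367 6.9020 -6.9020 2.6367]
Step 8: x=[5.2200 14.2451 15.7549 24.7800] v=[-0.6201 1.9017 -1.9017 0.6201]

Answer: 5.2200 14.2451 15.7549 24.7800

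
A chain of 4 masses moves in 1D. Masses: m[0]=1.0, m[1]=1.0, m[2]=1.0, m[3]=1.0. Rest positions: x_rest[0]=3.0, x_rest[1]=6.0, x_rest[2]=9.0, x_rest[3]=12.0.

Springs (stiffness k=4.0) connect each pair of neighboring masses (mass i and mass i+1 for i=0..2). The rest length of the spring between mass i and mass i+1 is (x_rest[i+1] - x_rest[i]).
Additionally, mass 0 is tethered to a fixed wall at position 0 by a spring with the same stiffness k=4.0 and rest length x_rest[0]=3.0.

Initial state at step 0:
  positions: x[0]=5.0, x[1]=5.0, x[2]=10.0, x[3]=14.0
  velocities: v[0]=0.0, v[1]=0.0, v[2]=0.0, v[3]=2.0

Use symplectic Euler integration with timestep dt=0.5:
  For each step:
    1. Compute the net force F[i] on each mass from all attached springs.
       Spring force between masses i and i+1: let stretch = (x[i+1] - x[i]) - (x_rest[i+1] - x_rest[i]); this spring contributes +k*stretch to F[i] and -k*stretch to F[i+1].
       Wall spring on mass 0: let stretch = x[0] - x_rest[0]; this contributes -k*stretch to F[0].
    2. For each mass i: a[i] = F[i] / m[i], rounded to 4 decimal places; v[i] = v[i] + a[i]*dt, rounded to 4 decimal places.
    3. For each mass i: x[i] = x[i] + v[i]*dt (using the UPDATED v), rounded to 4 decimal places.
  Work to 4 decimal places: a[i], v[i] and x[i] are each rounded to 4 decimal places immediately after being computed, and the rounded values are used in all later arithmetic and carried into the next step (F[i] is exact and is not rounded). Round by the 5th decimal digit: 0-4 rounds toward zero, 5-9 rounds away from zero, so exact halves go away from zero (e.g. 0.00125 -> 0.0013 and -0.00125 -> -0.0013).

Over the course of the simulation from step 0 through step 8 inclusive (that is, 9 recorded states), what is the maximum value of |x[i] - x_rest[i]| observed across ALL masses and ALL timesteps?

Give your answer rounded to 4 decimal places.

Answer: 5.0000

Derivation:
Step 0: x=[5.0000 5.0000 10.0000 14.0000] v=[0.0000 0.0000 0.0000 2.0000]
Step 1: x=[0.0000 10.0000 9.0000 14.0000] v=[-10.0000 10.0000 -2.0000 0.0000]
Step 2: x=[5.0000 4.0000 14.0000 12.0000] v=[10.0000 -12.0000 10.0000 -4.0000]
Step 3: x=[4.0000 9.0000 7.0000 15.0000] v=[-2.0000 10.0000 -14.0000 6.0000]
Step 4: x=[4.0000 7.0000 10.0000 13.0000] v=[0.0000 -4.0000 6.0000 -4.0000]
Step 5: x=[3.0000 5.0000 13.0000 11.0000] v=[-2.0000 -4.0000 6.0000 -4.0000]
Step 6: x=[1.0000 9.0000 6.0000 14.0000] v=[-4.0000 8.0000 -14.0000 6.0000]
Step 7: x=[6.0000 2.0000 10.0000 12.0000] v=[10.0000 -14.0000 8.0000 -4.0000]
Step 8: x=[1.0000 7.0000 8.0000 11.0000] v=[-10.0000 10.0000 -4.0000 -2.0000]
Max displacement = 5.0000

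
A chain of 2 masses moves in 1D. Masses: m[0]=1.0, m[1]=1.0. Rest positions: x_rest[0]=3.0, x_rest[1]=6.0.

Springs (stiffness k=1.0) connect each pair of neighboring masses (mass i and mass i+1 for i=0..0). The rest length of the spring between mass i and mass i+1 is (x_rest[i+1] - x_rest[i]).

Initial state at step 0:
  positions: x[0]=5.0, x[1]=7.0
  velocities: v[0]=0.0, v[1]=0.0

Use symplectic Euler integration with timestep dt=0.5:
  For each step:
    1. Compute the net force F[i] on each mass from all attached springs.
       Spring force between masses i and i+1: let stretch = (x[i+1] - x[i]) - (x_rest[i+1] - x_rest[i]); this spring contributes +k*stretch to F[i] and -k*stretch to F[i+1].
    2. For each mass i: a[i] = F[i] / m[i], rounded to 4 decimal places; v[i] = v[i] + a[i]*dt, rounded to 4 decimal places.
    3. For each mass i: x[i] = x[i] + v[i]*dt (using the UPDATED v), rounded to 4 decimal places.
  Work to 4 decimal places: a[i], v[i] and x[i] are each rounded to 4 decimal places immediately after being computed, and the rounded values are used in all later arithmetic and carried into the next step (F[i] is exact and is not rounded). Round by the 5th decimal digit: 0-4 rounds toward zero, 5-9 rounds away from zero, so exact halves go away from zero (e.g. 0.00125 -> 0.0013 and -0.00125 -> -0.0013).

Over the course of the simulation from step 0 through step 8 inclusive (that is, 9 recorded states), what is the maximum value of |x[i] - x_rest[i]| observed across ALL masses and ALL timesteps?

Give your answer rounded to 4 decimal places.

Step 0: x=[5.0000 7.0000] v=[0.0000 0.0000]
Step 1: x=[4.7500 7.2500] v=[-0.5000 0.5000]
Step 2: x=[4.3750 7.6250] v=[-0.7500 0.7500]
Step 3: x=[4.0625 7.9375] v=[-0.6250 0.6250]
Step 4: x=[3.9688 8.0313] v=[-0.1875 0.1875]
Step 5: x=[4.1407 7.8594] v=[0.3438 -0.3438]
Step 6: x=[4.4923 7.5078] v=[0.7032 -0.7032]
Step 7: x=[4.8478 7.1523] v=[0.7110 -0.7110]
Step 8: x=[5.0295 6.9707] v=[0.3633 -0.3633]
Max displacement = 2.0313

Answer: 2.0313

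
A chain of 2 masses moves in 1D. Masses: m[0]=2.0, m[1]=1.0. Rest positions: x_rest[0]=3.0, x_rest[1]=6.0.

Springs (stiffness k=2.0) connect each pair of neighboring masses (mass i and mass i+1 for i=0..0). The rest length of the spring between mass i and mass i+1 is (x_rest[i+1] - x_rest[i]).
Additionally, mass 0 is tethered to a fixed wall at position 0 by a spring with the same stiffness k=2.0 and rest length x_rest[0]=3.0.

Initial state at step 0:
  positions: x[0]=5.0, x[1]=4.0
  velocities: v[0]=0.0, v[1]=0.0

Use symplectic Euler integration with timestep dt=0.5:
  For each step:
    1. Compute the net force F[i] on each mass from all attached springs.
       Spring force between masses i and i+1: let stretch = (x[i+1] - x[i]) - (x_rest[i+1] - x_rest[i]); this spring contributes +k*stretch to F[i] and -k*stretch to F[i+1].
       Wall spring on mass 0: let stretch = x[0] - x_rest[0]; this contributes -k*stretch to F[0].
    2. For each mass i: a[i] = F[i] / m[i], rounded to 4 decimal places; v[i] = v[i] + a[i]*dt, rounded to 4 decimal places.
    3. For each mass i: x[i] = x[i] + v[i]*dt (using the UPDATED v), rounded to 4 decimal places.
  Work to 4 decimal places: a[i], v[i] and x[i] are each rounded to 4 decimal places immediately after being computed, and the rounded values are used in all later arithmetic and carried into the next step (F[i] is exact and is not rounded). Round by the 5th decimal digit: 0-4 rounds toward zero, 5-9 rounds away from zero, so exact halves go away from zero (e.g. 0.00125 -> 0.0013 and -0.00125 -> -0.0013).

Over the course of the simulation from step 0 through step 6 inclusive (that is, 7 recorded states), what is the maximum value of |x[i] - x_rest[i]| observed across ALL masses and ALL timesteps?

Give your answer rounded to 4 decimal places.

Step 0: x=[5.0000 4.0000] v=[0.0000 0.0000]
Step 1: x=[3.5000 6.0000] v=[-3.0000 4.0000]
Step 2: x=[1.7500 8.2500] v=[-3.5000 4.5000]
Step 3: x=[1.1875 8.7500] v=[-1.1250 1.0000]
Step 4: x=[2.2188 6.9688] v=[2.0625 -3.5625]
Step 5: x=[3.8829 4.3126] v=[3.3281 -5.3125]
Step 6: x=[4.6837 2.9415] v=[1.6015 -2.7422]
Max displacement = 3.0585

Answer: 3.0585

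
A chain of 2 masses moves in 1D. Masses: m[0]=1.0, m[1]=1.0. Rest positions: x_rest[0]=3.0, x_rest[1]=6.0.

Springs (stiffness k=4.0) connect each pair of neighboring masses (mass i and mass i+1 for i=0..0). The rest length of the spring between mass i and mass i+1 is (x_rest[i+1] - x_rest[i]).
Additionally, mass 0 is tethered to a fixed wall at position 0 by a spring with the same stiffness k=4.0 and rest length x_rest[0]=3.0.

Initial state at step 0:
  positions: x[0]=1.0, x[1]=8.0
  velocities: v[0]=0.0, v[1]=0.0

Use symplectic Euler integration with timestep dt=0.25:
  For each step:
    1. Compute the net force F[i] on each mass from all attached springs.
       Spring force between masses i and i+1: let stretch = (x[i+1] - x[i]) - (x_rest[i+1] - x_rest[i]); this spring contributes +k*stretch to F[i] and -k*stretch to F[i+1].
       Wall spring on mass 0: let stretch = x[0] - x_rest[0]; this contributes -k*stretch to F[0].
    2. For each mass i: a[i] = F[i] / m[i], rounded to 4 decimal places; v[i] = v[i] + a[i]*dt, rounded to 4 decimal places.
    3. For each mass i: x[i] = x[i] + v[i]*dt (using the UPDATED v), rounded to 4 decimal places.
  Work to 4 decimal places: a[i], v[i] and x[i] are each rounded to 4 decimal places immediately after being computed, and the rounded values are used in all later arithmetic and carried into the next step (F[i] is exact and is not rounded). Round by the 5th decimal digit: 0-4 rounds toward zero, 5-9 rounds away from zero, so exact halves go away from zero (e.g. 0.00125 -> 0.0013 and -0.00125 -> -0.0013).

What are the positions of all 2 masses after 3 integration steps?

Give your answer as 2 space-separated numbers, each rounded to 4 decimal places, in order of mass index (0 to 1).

Answer: 5.6563 4.7188

Derivation:
Step 0: x=[1.0000 8.0000] v=[0.0000 0.0000]
Step 1: x=[2.5000 7.0000] v=[6.0000 -4.0000]
Step 2: x=[4.5000 5.6250] v=[8.0000 -5.5000]
Step 3: x=[5.6563 4.7188] v=[4.6250 -3.6250]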